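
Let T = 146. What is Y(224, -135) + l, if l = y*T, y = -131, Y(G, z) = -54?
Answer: -19180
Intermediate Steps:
l = -19126 (l = -131*146 = -19126)
Y(224, -135) + l = -54 - 19126 = -19180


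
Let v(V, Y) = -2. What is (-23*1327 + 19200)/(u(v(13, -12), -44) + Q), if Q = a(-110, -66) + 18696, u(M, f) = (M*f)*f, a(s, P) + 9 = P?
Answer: -11321/14749 ≈ -0.76758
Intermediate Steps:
a(s, P) = -9 + P
u(M, f) = M*f**2
Q = 18621 (Q = (-9 - 66) + 18696 = -75 + 18696 = 18621)
(-23*1327 + 19200)/(u(v(13, -12), -44) + Q) = (-23*1327 + 19200)/(-2*(-44)**2 + 18621) = (-30521 + 19200)/(-2*1936 + 18621) = -11321/(-3872 + 18621) = -11321/14749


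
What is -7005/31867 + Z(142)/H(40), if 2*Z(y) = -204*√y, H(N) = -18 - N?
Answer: -7005/31867 + 51*√142/29 ≈ 20.737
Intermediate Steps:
Z(y) = -102*√y (Z(y) = (-204*√y)/2 = -102*√y)
-7005/31867 + Z(142)/H(40) = -7005/31867 + (-102*√142)/(-18 - 1*40) = -7005*1/31867 + (-102*√142)/(-18 - 40) = -7005/31867 - 102*√142/(-58) = -7005/31867 - 102*√142*(-1/58) = -7005/31867 + 51*√142/29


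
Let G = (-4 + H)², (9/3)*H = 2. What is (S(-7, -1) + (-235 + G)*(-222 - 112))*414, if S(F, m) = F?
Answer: 30955562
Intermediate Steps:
H = ⅔ (H = (⅓)*2 = ⅔ ≈ 0.66667)
G = 100/9 (G = (-4 + ⅔)² = (-10/3)² = 100/9 ≈ 11.111)
(S(-7, -1) + (-235 + G)*(-222 - 112))*414 = (-7 + (-235 + 100/9)*(-222 - 112))*414 = (-7 - 2015/9*(-334))*414 = (-7 + 673010/9)*414 = (672947/9)*414 = 30955562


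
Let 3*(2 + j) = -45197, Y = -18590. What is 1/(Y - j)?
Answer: -3/10567 ≈ -0.00028390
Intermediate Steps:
j = -45203/3 (j = -2 + (1/3)*(-45197) = -2 - 45197/3 = -45203/3 ≈ -15068.)
1/(Y - j) = 1/(-18590 - 1*(-45203/3)) = 1/(-18590 + 45203/3) = 1/(-10567/3) = -3/10567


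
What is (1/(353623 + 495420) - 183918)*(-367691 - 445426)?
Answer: 126971708206534341/849043 ≈ 1.4955e+11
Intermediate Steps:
(1/(353623 + 495420) - 183918)*(-367691 - 445426) = (1/849043 - 183918)*(-813117) = -156154290473/849043*(-813117) = 126971708206534341/849043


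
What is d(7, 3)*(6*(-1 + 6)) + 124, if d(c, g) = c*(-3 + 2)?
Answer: -86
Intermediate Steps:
d(c, g) = -c (d(c, g) = c*(-1) = -c)
d(7, 3)*(6*(-1 + 6)) + 124 = (-1*7)*(6*(-1 + 6)) + 124 = -42*5 + 124 = -7*30 + 124 = -210 + 124 = -86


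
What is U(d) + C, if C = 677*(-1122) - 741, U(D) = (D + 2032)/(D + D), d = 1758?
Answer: -1336667035/1758 ≈ -7.6033e+5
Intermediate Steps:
U(D) = (2032 + D)/(2*D) (U(D) = (2032 + D)/((2*D)) = (2032 + D)*(1/(2*D)) = (2032 + D)/(2*D))
C = -760335 (C = -759594 - 741 = -760335)
U(d) + C = (1/2)*(2032 + 1758)/1758 - 760335 = (1/2)*(1/1758)*3790 - 760335 = 1895/1758 - 760335 = -1336667035/1758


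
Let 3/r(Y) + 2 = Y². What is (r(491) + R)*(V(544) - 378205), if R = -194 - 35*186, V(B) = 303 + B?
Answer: 609883589414454/241079 ≈ 2.5298e+9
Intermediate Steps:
r(Y) = 3/(-2 + Y²)
R = -6704 (R = -194 - 6510 = -6704)
(r(491) + R)*(V(544) - 378205) = (3/(-2 + 491²) - 6704)*((303 + 544) - 378205) = (3/(-2 + 241081) - 6704)*(847 - 378205) = (3/241079 - 6704)*(-377358) = -1616193613/241079*(-377358) = 609883589414454/241079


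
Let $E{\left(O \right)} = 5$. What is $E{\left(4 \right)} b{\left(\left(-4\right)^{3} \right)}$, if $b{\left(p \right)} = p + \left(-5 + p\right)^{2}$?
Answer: $23485$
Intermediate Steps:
$E{\left(4 \right)} b{\left(\left(-4\right)^{3} \right)} = 5 \left(\left(-4\right)^{3} + \left(-5 + \left(-4\right)^{3}\right)^{2}\right) = 5 \left(-64 + \left(-5 - 64\right)^{2}\right) = 5 \left(-64 + \left(-69\right)^{2}\right) = 5 \left(-64 + 4761\right) = 5 \cdot 4697 = 23485$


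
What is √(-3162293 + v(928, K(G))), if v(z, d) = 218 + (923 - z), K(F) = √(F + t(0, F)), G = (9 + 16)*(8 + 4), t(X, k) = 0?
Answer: 4*I*√197630 ≈ 1778.2*I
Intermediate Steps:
G = 300 (G = 25*12 = 300)
K(F) = √F (K(F) = √(F + 0) = √F)
v(z, d) = 1141 - z
√(-3162293 + v(928, K(G))) = √(-3162293 + (1141 - 1*928)) = √(-3162293 + (1141 - 928)) = √(-3162293 + 213) = √(-3162080) = 4*I*√197630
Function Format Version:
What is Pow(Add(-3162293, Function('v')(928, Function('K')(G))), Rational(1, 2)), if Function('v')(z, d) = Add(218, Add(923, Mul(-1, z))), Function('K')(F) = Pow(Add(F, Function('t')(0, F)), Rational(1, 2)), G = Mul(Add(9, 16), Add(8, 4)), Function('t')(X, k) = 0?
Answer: Mul(4, I, Pow(197630, Rational(1, 2))) ≈ Mul(1778.2, I)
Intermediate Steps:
G = 300 (G = Mul(25, 12) = 300)
Function('K')(F) = Pow(F, Rational(1, 2)) (Function('K')(F) = Pow(Add(F, 0), Rational(1, 2)) = Pow(F, Rational(1, 2)))
Function('v')(z, d) = Add(1141, Mul(-1, z))
Pow(Add(-3162293, Function('v')(928, Function('K')(G))), Rational(1, 2)) = Pow(Add(-3162293, Add(1141, Mul(-1, 928))), Rational(1, 2)) = Pow(Add(-3162293, Add(1141, -928)), Rational(1, 2)) = Pow(Add(-3162293, 213), Rational(1, 2)) = Pow(-3162080, Rational(1, 2)) = Mul(4, I, Pow(197630, Rational(1, 2)))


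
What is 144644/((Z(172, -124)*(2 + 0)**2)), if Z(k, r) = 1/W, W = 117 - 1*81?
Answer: 1301796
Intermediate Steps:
W = 36 (W = 117 - 81 = 36)
Z(k, r) = 1/36
144644/((Z(172, -124)*(2 + 0)**2)) = 144644/(((2 + 0)**2/36)) = 144644/(((1/36)*2**2)) = 144644/(((1/36)*4)) = 144644/(1/9) = 144644*9 = 1301796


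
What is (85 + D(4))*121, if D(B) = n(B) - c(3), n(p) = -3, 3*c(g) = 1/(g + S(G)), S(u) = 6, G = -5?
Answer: 267773/27 ≈ 9917.5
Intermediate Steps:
c(g) = 1/(3*(6 + g)) (c(g) = 1/(3*(g + 6)) = 1/(3*(6 + g)))
D(B) = -82/27 (D(B) = -3 - 1/(3*(6 + 3)) = -3 - 1/(3*9) = -3 - 1*1/27 = -3 - 1/27 = -82/27)
(85 + D(4))*121 = (85 - 82/27)*121 = (2213/27)*121 = 267773/27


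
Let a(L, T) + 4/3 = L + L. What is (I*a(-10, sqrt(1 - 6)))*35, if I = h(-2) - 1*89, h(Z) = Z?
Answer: 203840/3 ≈ 67947.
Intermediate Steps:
a(L, T) = -4/3 + 2*L (a(L, T) = -4/3 + (L + L) = -4/3 + 2*L)
I = -91 (I = -2 - 1*89 = -2 - 89 = -91)
(I*a(-10, sqrt(1 - 6)))*35 = -91*(-4/3 + 2*(-10))*35 = -91*(-4/3 - 20)*35 = -91*(-64/3)*35 = (5824/3)*35 = 203840/3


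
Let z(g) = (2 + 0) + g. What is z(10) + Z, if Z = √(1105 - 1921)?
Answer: 12 + 4*I*√51 ≈ 12.0 + 28.566*I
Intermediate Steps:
Z = 4*I*√51 (Z = √(-816) = 4*I*√51 ≈ 28.566*I)
z(g) = 2 + g
z(10) + Z = (2 + 10) + 4*I*√51 = 12 + 4*I*√51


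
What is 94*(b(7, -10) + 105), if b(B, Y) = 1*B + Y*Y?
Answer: 19928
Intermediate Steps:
b(B, Y) = B + Y²
94*(b(7, -10) + 105) = 94*((7 + (-10)²) + 105) = 94*((7 + 100) + 105) = 94*(107 + 105) = 94*212 = 19928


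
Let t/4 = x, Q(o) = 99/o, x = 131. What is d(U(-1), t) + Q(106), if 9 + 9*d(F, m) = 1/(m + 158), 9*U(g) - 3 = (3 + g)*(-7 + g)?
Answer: -10715/162657 ≈ -0.065875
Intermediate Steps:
U(g) = ⅓ + (-7 + g)*(3 + g)/9 (U(g) = ⅓ + ((3 + g)*(-7 + g))/9 = ⅓ + ((-7 + g)*(3 + g))/9 = ⅓ + (-7 + g)*(3 + g)/9)
t = 524 (t = 4*131 = 524)
d(F, m) = -1 + 1/(9*(158 + m)) (d(F, m) = -1 + 1/(9*(m + 158)) = -1 + 1/(9*(158 + m)))
d(U(-1), t) + Q(106) = (-1421/9 - 1*524)/(158 + 524) + 99/106 = (-1421/9 - 524)/682 + 99*(1/106) = (1/682)*(-6137/9) + 99/106 = -6137/6138 + 99/106 = -10715/162657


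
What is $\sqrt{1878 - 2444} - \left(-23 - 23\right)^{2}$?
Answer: $-2116 + i \sqrt{566} \approx -2116.0 + 23.791 i$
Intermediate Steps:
$\sqrt{1878 - 2444} - \left(-23 - 23\right)^{2} = \sqrt{-566} - \left(-46\right)^{2} = i \sqrt{566} - 2116 = -2116 + i \sqrt{566}$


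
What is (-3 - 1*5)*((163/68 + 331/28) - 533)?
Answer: 493880/119 ≈ 4150.3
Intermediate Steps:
(-3 - 1*5)*((163/68 + 331/28) - 533) = (-3 - 5)*((163*(1/68) + 331*(1/28)) - 533) = -8*((163/68 + 331/28) - 533) = -8*(1692/119 - 533) = -8*(-61735/119) = 493880/119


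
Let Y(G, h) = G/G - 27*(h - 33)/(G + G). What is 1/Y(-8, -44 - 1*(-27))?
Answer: -8/667 ≈ -0.011994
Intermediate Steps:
Y(G, h) = 1 - 27*(-33 + h)/(2*G)
1/Y(-8, -44 - 1*(-27)) = 1/((½)*(891 - 27*(-44 - 1*(-27)) + 2*(-8))/(-8)) = 1/((½)*(-⅛)*(891 - 27*(-44 + 27) - 16)) = 1/((½)*(-⅛)*(891 - 27*(-17) - 16)) = 1/((½)*(-⅛)*(891 + 459 - 16)) = 1/((½)*(-⅛)*1334) = 1/(-667/8) = -8/667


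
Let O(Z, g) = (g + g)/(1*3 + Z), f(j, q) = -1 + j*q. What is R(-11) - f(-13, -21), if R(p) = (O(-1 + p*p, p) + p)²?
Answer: -2224463/15129 ≈ -147.03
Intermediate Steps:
O(Z, g) = 2*g/(3 + Z) (O(Z, g) = (2*g)/(3 + Z) = 2*g/(3 + Z))
R(p) = (p + 2*p/(2 + p²))² (R(p) = (2*p/(3 + (-1 + p*p)) + p)² = (2*p/(3 + (-1 + p²)) + p)² = (2*p/(2 + p²) + p)² = (p + 2*p/(2 + p²))²)
R(-11) - f(-13, -21) = (-11)²*(4 + (-11)²)²/(2 + (-11)²)² - (-1 - 13*(-21)) = 121*(4 + 121)²/(2 + 121)² - (-1 + 273) = 121*125²/123² - 1*272 = 121*(1/15129)*15625 - 272 = 1890625/15129 - 272 = -2224463/15129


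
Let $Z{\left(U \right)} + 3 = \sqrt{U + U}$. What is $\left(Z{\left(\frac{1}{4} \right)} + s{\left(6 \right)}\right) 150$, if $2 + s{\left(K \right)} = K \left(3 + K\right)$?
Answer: $7350 + 75 \sqrt{2} \approx 7456.1$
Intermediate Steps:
$Z{\left(U \right)} = -3 + \sqrt{2} \sqrt{U}$ ($Z{\left(U \right)} = -3 + \sqrt{U + U} = -3 + \sqrt{2 U} = -3 + \sqrt{2} \sqrt{U}$)
$s{\left(K \right)} = -2 + K \left(3 + K\right)$
$\left(Z{\left(\frac{1}{4} \right)} + s{\left(6 \right)}\right) 150 = \left(\left(-3 + \sqrt{2} \sqrt{\frac{1}{4}}\right) + \left(-2 + 6^{2} + 3 \cdot 6\right)\right) 150 = \left(\left(-3 + \frac{\sqrt{2}}{2}\right) + \left(-2 + 36 + 18\right)\right) 150 = \left(\left(-3 + \sqrt{2} \cdot \frac{1}{2}\right) + 52\right) 150 = \left(\left(-3 + \frac{\sqrt{2}}{2}\right) + 52\right) 150 = \left(49 + \frac{\sqrt{2}}{2}\right) 150 = 7350 + 75 \sqrt{2}$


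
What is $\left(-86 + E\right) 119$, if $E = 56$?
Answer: $-3570$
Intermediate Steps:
$\left(-86 + E\right) 119 = \left(-86 + 56\right) 119 = \left(-30\right) 119 = -3570$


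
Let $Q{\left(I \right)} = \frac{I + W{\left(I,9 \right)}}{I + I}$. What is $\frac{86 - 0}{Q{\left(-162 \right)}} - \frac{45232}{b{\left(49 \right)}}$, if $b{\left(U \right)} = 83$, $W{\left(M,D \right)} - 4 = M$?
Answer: $- \frac{1520191}{3320} \approx -457.89$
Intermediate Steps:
$W{\left(M,D \right)} = 4 + M$
$Q{\left(I \right)} = \frac{4 + 2 I}{2 I}$ ($Q{\left(I \right)} = \frac{I + \left(4 + I\right)}{I + I} = \frac{4 + 2 I}{2 I}$)
$\frac{86 - 0}{Q{\left(-162 \right)}} - \frac{45232}{b{\left(49 \right)}} = \frac{86 - 0}{\frac{1}{-162} \left(2 - 162\right)} - \frac{45232}{83} = \frac{86 + 0}{\left(- \frac{1}{162}\right) \left(-160\right)} - \frac{45232}{83} = \frac{86}{\frac{80}{81}} - \frac{45232}{83} = 86 \cdot \frac{81}{80} - \frac{45232}{83} = \frac{3483}{40} - \frac{45232}{83} = - \frac{1520191}{3320}$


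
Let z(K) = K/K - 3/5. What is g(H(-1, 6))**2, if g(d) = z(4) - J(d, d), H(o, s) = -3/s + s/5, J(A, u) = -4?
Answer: 484/25 ≈ 19.360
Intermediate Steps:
z(K) = 2/5 (z(K) = 1 - 3*1/5 = 1 - 3/5 = 2/5)
H(o, s) = -3/s + s/5 (H(o, s) = -3/s + s*(1/5) = -3/s + s/5)
g(d) = 22/5 (g(d) = 2/5 - 1*(-4) = 2/5 + 4 = 22/5)
g(H(-1, 6))**2 = (22/5)**2 = 484/25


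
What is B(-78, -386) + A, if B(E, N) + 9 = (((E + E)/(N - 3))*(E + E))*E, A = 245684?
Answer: 97465783/389 ≈ 2.5055e+5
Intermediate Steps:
B(E, N) = -9 + 4*E³/(-3 + N) (B(E, N) = -9 + (((E + E)/(N - 3))*(E + E))*E = -9 + (((2*E)/(-3 + N))*(2*E))*E = -9 + ((2*E/(-3 + N))*(2*E))*E = -9 + (4*E²/(-3 + N))*E = -9 + 4*E³/(-3 + N))
B(-78, -386) + A = (27 - 9*(-386) + 4*(-78)³)/(-3 - 386) + 245684 = (27 + 3474 + 4*(-474552))/(-389) + 245684 = -(27 + 3474 - 1898208)/389 + 245684 = -1/389*(-1894707) + 245684 = 1894707/389 + 245684 = 97465783/389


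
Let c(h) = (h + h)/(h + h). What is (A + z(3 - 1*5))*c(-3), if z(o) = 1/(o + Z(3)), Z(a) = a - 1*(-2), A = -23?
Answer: -68/3 ≈ -22.667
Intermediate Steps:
Z(a) = 2 + a (Z(a) = a + 2 = 2 + a)
c(h) = 1 (c(h) = (2*h)/((2*h)) = (2*h)*(1/(2*h)) = 1)
z(o) = 1/(5 + o) (z(o) = 1/(o + (2 + 3)) = 1/(o + 5) = 1/(5 + o))
(A + z(3 - 1*5))*c(-3) = (-23 + 1/(5 + (3 - 1*5)))*1 = (-23 + 1/(5 + (3 - 5)))*1 = (-23 + 1/(5 - 2))*1 = (-23 + 1/3)*1 = (-23 + ⅓)*1 = -68/3*1 = -68/3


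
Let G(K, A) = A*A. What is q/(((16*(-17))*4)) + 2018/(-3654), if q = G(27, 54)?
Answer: -1606331/496944 ≈ -3.2324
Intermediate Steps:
G(K, A) = A**2
q = 2916 (q = 54**2 = 2916)
q/(((16*(-17))*4)) + 2018/(-3654) = 2916/(((16*(-17))*4)) + 2018/(-3654) = 2916/((-272*4)) + 2018*(-1/3654) = 2916/(-1088) - 1009/1827 = 2916*(-1/1088) - 1009/1827 = -729/272 - 1009/1827 = -1606331/496944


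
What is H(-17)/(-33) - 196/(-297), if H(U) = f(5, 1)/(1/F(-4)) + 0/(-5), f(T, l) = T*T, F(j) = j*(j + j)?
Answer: -7004/297 ≈ -23.582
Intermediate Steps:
F(j) = 2*j² (F(j) = j*(2*j) = 2*j²)
f(T, l) = T²
H(U) = 800 (H(U) = 5²/(1/(2*(-4)²)) + 0/(-5) = 25/(1/(2*16)) + 0*(-⅕) = 25/(1/32) + 0 = 25*32 + 0 = 800 + 0 = 800)
H(-17)/(-33) - 196/(-297) = 800/(-33) - 196/(-297) = 800*(-1/33) - 196*(-1/297) = -800/33 + 196/297 = -7004/297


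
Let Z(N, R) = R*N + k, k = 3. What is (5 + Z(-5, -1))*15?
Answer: 195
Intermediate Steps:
Z(N, R) = 3 + N*R (Z(N, R) = R*N + 3 = N*R + 3 = 3 + N*R)
(5 + Z(-5, -1))*15 = (5 + (3 - 5*(-1)))*15 = (5 + (3 + 5))*15 = (5 + 8)*15 = 13*15 = 195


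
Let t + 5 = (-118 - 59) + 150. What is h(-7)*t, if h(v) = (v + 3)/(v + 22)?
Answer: 128/15 ≈ 8.5333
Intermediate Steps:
h(v) = (3 + v)/(22 + v)
t = -32 (t = -5 + ((-118 - 59) + 150) = -5 + (-177 + 150) = -5 - 27 = -32)
h(-7)*t = ((3 - 7)/(22 - 7))*(-32) = (-4/15)*(-32) = ((1/15)*(-4))*(-32) = -4/15*(-32) = 128/15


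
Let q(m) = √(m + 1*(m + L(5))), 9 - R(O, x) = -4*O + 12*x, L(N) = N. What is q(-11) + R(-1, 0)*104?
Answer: 520 + I*√17 ≈ 520.0 + 4.1231*I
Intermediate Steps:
R(O, x) = 9 - 12*x + 4*O (R(O, x) = 9 - (-4*O + 12*x) = 9 + (-12*x + 4*O) = 9 - 12*x + 4*O)
q(m) = √(5 + 2*m) (q(m) = √(m + 1*(m + 5)) = √(m + 1*(5 + m)) = √(m + (5 + m)) = √(5 + 2*m))
q(-11) + R(-1, 0)*104 = √(5 + 2*(-11)) + (9 - 12*0 + 4*(-1))*104 = √(5 - 22) + (9 + 0 - 4)*104 = √(-17) + 5*104 = I*√17 + 520 = 520 + I*√17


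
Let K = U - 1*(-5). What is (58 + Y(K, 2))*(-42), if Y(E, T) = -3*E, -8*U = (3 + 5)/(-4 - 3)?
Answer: -1788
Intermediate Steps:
U = ⅐ (U = -(3 + 5)/(8*(-4 - 3)) = -1/(-7) = -(-1)/7 = -⅛*(-8/7) = ⅐ ≈ 0.14286)
K = 36/7 (K = ⅐ - 1*(-5) = ⅐ + 5 = 36/7 ≈ 5.1429)
Y(E, T) = -3*E
(58 + Y(K, 2))*(-42) = (58 - 3*36/7)*(-42) = (58 - 108/7)*(-42) = (298/7)*(-42) = -1788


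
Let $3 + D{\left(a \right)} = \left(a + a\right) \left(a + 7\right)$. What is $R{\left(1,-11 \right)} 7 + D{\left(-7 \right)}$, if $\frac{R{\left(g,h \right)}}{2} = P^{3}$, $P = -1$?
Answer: $-17$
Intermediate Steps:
$D{\left(a \right)} = -3 + 2 a \left(7 + a\right)$ ($D{\left(a \right)} = -3 + \left(a + a\right) \left(a + 7\right) = -3 + 2 a \left(7 + a\right)$)
$R{\left(g,h \right)} = -2$ ($R{\left(g,h \right)} = 2 \left(-1\right)^{3} = 2 \left(-1\right) = -2$)
$R{\left(1,-11 \right)} 7 + D{\left(-7 \right)} = \left(-2\right) 7 + \left(-3 + 2 \left(-7\right)^{2} + 14 \left(-7\right)\right) = -14 - 3 = -17$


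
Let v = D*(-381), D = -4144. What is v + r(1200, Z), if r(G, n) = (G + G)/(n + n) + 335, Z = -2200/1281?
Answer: 17363503/11 ≈ 1.5785e+6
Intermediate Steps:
v = 1578864 (v = -4144*(-381) = 1578864)
Z = -2200/1281 (Z = -2200*1/1281 = -2200/1281 ≈ -1.7174)
r(G, n) = 335 + G/n (r(G, n) = (2*G)/((2*n)) + 335 = (2*G)*(1/(2*n)) + 335 = G/n + 335 = 335 + G/n)
v + r(1200, Z) = 1578864 + (335 + 1200/(-2200/1281)) = 1578864 + (335 + 1200*(-1281/2200)) = 1578864 + (335 - 7686/11) = 1578864 - 4001/11 = 17363503/11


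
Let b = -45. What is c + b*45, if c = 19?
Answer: -2006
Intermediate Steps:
c + b*45 = 19 - 45*45 = 19 - 2025 = -2006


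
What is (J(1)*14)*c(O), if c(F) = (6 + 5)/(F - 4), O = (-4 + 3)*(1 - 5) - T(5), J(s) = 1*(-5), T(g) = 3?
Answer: 770/3 ≈ 256.67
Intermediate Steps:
J(s) = -5
O = 1 (O = (-4 + 3)*(1 - 5) - 1*3 = -1*(-4) - 3 = 4 - 3 = 1)
c(F) = 11/(-4 + F)
(J(1)*14)*c(O) = (-5*14)*(11/(-4 + 1)) = -770/(-3) = -770*(-1)/3 = -70*(-11/3) = 770/3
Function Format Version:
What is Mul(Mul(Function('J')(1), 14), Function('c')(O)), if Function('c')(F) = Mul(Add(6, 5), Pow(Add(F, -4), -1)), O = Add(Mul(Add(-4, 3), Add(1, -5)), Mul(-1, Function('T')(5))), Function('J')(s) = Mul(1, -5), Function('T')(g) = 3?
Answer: Rational(770, 3) ≈ 256.67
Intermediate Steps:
Function('J')(s) = -5
O = 1 (O = Add(Mul(Add(-4, 3), Add(1, -5)), Mul(-1, 3)) = Add(Mul(-1, -4), -3) = Add(4, -3) = 1)
Function('c')(F) = Mul(11, Pow(Add(-4, F), -1))
Mul(Mul(Function('J')(1), 14), Function('c')(O)) = Mul(Mul(-5, 14), Mul(11, Pow(Add(-4, 1), -1))) = Mul(-70, Mul(11, Pow(-3, -1))) = Mul(-70, Mul(11, Rational(-1, 3))) = Mul(-70, Rational(-11, 3)) = Rational(770, 3)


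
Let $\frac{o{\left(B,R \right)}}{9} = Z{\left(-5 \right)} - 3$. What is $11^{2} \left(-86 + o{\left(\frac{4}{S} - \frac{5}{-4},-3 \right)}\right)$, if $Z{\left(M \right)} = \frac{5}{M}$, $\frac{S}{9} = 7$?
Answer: $-14762$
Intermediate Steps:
$S = 63$ ($S = 9 \cdot 7 = 63$)
$o{\left(B,R \right)} = -36$ ($o{\left(B,R \right)} = 9 \left(\frac{5}{-5} - 3\right) = 9 \left(5 \left(- \frac{1}{5}\right) - 3\right) = 9 \left(-1 - 3\right) = 9 \left(-4\right) = -36$)
$11^{2} \left(-86 + o{\left(\frac{4}{S} - \frac{5}{-4},-3 \right)}\right) = 11^{2} \left(-86 - 36\right) = 121 \left(-122\right) = -14762$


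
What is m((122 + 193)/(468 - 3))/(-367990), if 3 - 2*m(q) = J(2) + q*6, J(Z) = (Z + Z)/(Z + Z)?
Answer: 16/5703845 ≈ 2.8051e-6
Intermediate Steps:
J(Z) = 1 (J(Z) = (2*Z)/((2*Z)) = (2*Z)*(1/(2*Z)) = 1)
m(q) = 1 - 3*q (m(q) = 3/2 - (1 + q*6)/2 = 3/2 - (1 + 6*q)/2 = 3/2 + (-1/2 - 3*q) = 1 - 3*q)
m((122 + 193)/(468 - 3))/(-367990) = (1 - 3*(122 + 193)/(468 - 3))/(-367990) = (1 - 945/465)*(-1/367990) = (1 - 3*21/31)*(-1/367990) = (1 - 63/31)*(-1/367990) = -32/31*(-1/367990) = 16/5703845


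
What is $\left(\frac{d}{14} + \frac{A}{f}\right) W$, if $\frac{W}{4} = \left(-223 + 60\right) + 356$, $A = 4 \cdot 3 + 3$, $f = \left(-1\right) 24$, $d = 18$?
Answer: $\frac{7141}{14} \approx 510.07$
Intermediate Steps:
$f = -24$
$A = 15$ ($A = 12 + 3 = 15$)
$W = 772$ ($W = 4 \left(\left(-223 + 60\right) + 356\right) = 4 \left(-163 + 356\right) = 4 \cdot 193 = 772$)
$\left(\frac{d}{14} + \frac{A}{f}\right) W = \left(\frac{18}{14} + \frac{15}{-24}\right) 772 = \left(18 \cdot \frac{1}{14} + 15 \left(- \frac{1}{24}\right)\right) 772 = \left(\frac{9}{7} - \frac{5}{8}\right) 772 = \frac{37}{56} \cdot 772 = \frac{7141}{14}$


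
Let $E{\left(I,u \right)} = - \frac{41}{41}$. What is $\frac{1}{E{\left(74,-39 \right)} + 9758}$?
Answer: $\frac{1}{9757} \approx 0.00010249$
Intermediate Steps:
$E{\left(I,u \right)} = -1$ ($E{\left(I,u \right)} = \left(-41\right) \frac{1}{41} = -1$)
$\frac{1}{E{\left(74,-39 \right)} + 9758} = \frac{1}{-1 + 9758} = \frac{1}{9757}$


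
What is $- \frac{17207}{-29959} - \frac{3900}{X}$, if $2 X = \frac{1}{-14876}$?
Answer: $\frac{3476226672407}{29959} \approx 1.1603 \cdot 10^{8}$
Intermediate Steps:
$X = - \frac{1}{29752}$ ($X = \frac{1}{2 \left(-14876\right)} = \frac{1}{2} \left(- \frac{1}{14876}\right) = - \frac{1}{29752} \approx -3.3611 \cdot 10^{-5}$)
$- \frac{17207}{-29959} - \frac{3900}{X} = - \frac{17207}{-29959} - \frac{3900}{- \frac{1}{29752}} = \left(-17207\right) \left(- \frac{1}{29959}\right) - -116032800 = \frac{17207}{29959} + 116032800 = \frac{3476226672407}{29959}$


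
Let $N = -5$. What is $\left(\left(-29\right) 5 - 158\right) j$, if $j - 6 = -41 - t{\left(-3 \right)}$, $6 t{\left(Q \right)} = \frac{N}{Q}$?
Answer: $\frac{64135}{6} \approx 10689.0$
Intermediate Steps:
$t{\left(Q \right)} = - \frac{5}{6 Q}$ ($t{\left(Q \right)} = \frac{\left(-5\right) \frac{1}{Q}}{6} = - \frac{5}{6 Q}$)
$j = - \frac{635}{18}$ ($j = 6 - \left(41 - \frac{5}{6 \left(-3\right)}\right) = 6 - \left(41 - - \frac{5}{18}\right) = 6 - \frac{743}{18} = - \frac{635}{18} \approx -35.278$)
$\left(\left(-29\right) 5 - 158\right) j = \left(\left(-29\right) 5 - 158\right) \left(- \frac{635}{18}\right) = \left(-145 - 158\right) \left(- \frac{635}{18}\right) = \left(-303\right) \left(- \frac{635}{18}\right) = \frac{64135}{6}$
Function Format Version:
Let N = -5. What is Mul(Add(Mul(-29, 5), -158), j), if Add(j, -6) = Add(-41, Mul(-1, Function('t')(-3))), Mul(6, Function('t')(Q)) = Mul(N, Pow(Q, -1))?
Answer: Rational(64135, 6) ≈ 10689.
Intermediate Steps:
Function('t')(Q) = Mul(Rational(-5, 6), Pow(Q, -1)) (Function('t')(Q) = Mul(Rational(1, 6), Mul(-5, Pow(Q, -1))) = Mul(Rational(-5, 6), Pow(Q, -1)))
j = Rational(-635, 18) (j = Add(6, Add(-41, Mul(-1, Mul(Rational(-5, 6), Pow(-3, -1))))) = Add(6, Add(-41, Mul(-1, Mul(Rational(-5, 6), Rational(-1, 3))))) = Add(6, Add(-41, Mul(-1, Rational(5, 18)))) = Add(6, Add(-41, Rational(-5, 18))) = Add(6, Rational(-743, 18)) = Rational(-635, 18) ≈ -35.278)
Mul(Add(Mul(-29, 5), -158), j) = Mul(Add(Mul(-29, 5), -158), Rational(-635, 18)) = Mul(Add(-145, -158), Rational(-635, 18)) = Mul(-303, Rational(-635, 18)) = Rational(64135, 6)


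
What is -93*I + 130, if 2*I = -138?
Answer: 6547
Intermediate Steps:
I = -69 (I = (1/2)*(-138) = -69)
-93*I + 130 = -93*(-69) + 130 = 6417 + 130 = 6547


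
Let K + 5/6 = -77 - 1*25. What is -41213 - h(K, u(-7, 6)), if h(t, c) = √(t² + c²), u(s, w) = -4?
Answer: -41213 - √381265/6 ≈ -41316.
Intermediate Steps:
K = -617/6 (K = -⅚ + (-77 - 1*25) = -⅚ + (-77 - 25) = -⅚ - 102 = -617/6 ≈ -102.83)
h(t, c) = √(c² + t²)
-41213 - h(K, u(-7, 6)) = -41213 - √((-4)² + (-617/6)²) = -41213 - √(16 + 380689/36) = -41213 - √(381265/36) = -41213 - √381265/6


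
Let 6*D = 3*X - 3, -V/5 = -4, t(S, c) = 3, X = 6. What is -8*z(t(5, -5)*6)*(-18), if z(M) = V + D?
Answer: 3240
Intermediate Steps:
V = 20 (V = -5*(-4) = 20)
D = 5/2 (D = (3*6 - 3)/6 = (18 - 3)/6 = (⅙)*15 = 5/2 ≈ 2.5000)
z(M) = 45/2 (z(M) = 20 + 5/2 = 45/2)
-8*z(t(5, -5)*6)*(-18) = -8*45/2*(-18) = -180*(-18) = 3240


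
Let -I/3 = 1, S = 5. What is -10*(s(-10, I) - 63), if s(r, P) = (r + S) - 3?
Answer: 710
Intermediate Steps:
I = -3 (I = -3*1 = -3)
s(r, P) = 2 + r (s(r, P) = (r + 5) - 3 = (5 + r) - 3 = 2 + r)
-10*(s(-10, I) - 63) = -10*((2 - 10) - 63) = -10*(-8 - 63) = -10*(-71) = 710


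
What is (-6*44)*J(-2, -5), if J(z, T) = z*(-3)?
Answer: -1584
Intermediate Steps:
J(z, T) = -3*z
(-6*44)*J(-2, -5) = (-6*44)*(-3*(-2)) = -264*6 = -1584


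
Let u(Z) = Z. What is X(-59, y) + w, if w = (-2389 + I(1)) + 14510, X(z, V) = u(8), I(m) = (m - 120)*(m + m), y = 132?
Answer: 11891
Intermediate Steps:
I(m) = 2*m*(-120 + m) (I(m) = (-120 + m)*(2*m) = 2*m*(-120 + m))
X(z, V) = 8
w = 11883 (w = (-2389 + 2*1*(-120 + 1)) + 14510 = (-2389 + 2*1*(-119)) + 14510 = (-2389 - 238) + 14510 = -2627 + 14510 = 11883)
X(-59, y) + w = 8 + 11883 = 11891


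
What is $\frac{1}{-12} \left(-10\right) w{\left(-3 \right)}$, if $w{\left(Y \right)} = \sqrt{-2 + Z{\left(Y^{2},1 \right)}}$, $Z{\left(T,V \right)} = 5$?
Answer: $\frac{5 \sqrt{3}}{6} \approx 1.4434$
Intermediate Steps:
$w{\left(Y \right)} = \sqrt{3}$ ($w{\left(Y \right)} = \sqrt{-2 + 5} = \sqrt{3}$)
$\frac{1}{-12} \left(-10\right) w{\left(-3 \right)} = \frac{1}{-12} \left(-10\right) \sqrt{3} = \left(- \frac{1}{12}\right) \left(-10\right) \sqrt{3} = \frac{5 \sqrt{3}}{6}$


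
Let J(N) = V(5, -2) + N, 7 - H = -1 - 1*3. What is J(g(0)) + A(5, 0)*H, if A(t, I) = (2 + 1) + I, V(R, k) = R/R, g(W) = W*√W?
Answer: 34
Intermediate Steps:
g(W) = W^(3/2)
V(R, k) = 1
A(t, I) = 3 + I
H = 11 (H = 7 - (-1 - 1*3) = 7 - (-1 - 3) = 7 - 1*(-4) = 7 + 4 = 11)
J(N) = 1 + N
J(g(0)) + A(5, 0)*H = (1 + 0^(3/2)) + (3 + 0)*11 = (1 + 0) + 3*11 = 1 + 33 = 34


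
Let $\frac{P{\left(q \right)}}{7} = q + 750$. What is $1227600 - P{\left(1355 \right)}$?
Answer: $1212865$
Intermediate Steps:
$P{\left(q \right)} = 5250 + 7 q$ ($P{\left(q \right)} = 7 \left(q + 750\right) = 7 \left(750 + q\right) = 5250 + 7 q$)
$1227600 - P{\left(1355 \right)} = 1227600 - \left(5250 + 7 \cdot 1355\right) = 1227600 - \left(5250 + 9485\right) = 1227600 - 14735 = 1212865$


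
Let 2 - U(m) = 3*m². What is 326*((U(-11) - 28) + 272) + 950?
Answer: -37192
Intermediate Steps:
U(m) = 2 - 3*m²
326*((U(-11) - 28) + 272) + 950 = 326*(((2 - 3*(-11)²) - 28) + 272) + 950 = 326*(((2 - 3*121) - 28) + 272) + 950 = 326*(((2 - 363) - 28) + 272) + 950 = 326*((-361 - 28) + 272) + 950 = 326*(-389 + 272) + 950 = 326*(-117) + 950 = -38142 + 950 = -37192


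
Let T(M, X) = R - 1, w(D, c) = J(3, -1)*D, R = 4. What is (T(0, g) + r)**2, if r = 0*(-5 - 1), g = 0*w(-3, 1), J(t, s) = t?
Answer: 9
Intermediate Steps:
w(D, c) = 3*D
g = 0 (g = 0*(3*(-3)) = 0*(-9) = 0)
T(M, X) = 3 (T(M, X) = 4 - 1 = 3)
r = 0 (r = 0*(-6) = 0)
(T(0, g) + r)**2 = (3 + 0)**2 = 3**2 = 9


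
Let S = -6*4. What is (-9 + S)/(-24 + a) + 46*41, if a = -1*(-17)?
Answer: 13235/7 ≈ 1890.7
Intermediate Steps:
S = -24
a = 17
(-9 + S)/(-24 + a) + 46*41 = (-9 - 24)/(-24 + 17) + 46*41 = -33/(-7) + 1886 = -33*(-⅐) + 1886 = 33/7 + 1886 = 13235/7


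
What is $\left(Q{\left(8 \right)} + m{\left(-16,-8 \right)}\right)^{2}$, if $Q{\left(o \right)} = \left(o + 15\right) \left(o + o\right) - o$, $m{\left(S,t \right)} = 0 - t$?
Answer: $135424$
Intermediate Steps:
$m{\left(S,t \right)} = - t$
$Q{\left(o \right)} = - o + 2 o \left(15 + o\right)$ ($Q{\left(o \right)} = \left(15 + o\right) 2 o - o = 2 o \left(15 + o\right) - o = - o + 2 o \left(15 + o\right)$)
$\left(Q{\left(8 \right)} + m{\left(-16,-8 \right)}\right)^{2} = \left(8 \left(29 + 2 \cdot 8\right) - -8\right)^{2} = \left(8 \left(29 + 16\right) + 8\right)^{2} = \left(8 \cdot 45 + 8\right)^{2} = \left(360 + 8\right)^{2} = 368^{2} = 135424$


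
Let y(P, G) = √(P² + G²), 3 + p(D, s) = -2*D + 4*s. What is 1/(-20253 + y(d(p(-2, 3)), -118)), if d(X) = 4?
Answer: -20253/410170069 - 2*√3485/410170069 ≈ -4.9665e-5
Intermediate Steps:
p(D, s) = -3 - 2*D + 4*s (p(D, s) = -3 + (-2*D + 4*s) = -3 - 2*D + 4*s)
y(P, G) = √(G² + P²)
1/(-20253 + y(d(p(-2, 3)), -118)) = 1/(-20253 + √((-118)² + 4²)) = 1/(-20253 + √(13924 + 16)) = 1/(-20253 + √13940) = 1/(-20253 + 2*√3485)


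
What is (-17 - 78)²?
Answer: 9025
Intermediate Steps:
(-17 - 78)² = (-95)² = 9025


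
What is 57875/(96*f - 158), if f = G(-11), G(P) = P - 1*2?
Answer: -57875/1406 ≈ -41.163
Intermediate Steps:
G(P) = -2 + P (G(P) = P - 2 = -2 + P)
f = -13 (f = -2 - 11 = -13)
57875/(96*f - 158) = 57875/(96*(-13) - 158) = 57875/(-1248 - 158) = 57875/(-1406) = 57875*(-1/1406) = -57875/1406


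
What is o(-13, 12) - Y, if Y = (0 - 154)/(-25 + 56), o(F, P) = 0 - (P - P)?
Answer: 154/31 ≈ 4.9677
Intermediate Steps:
o(F, P) = 0 (o(F, P) = 0 - 1*0 = 0 + 0 = 0)
Y = -154/31 ≈ -4.9677
o(-13, 12) - Y = 0 - 1*(-154/31) = 0 + 154/31 = 154/31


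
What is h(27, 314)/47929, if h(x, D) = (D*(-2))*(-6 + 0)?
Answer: 3768/47929 ≈ 0.078616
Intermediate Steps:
h(x, D) = 12*D (h(x, D) = -2*D*(-6) = 12*D)
h(27, 314)/47929 = (12*314)/47929 = 3768*(1/47929) = 3768/47929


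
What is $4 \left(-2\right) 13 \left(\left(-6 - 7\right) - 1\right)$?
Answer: $1456$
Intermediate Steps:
$4 \left(-2\right) 13 \left(\left(-6 - 7\right) - 1\right) = \left(-8\right) 13 \left(-13 - 1\right) = \left(-104\right) \left(-14\right) = 1456$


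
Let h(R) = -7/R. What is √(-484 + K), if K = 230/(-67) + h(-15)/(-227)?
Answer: I*√25368830781465/228135 ≈ 22.078*I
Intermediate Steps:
K = -783619/228135 (K = 230/(-67) - 7/(-15)/(-227) = 230*(-1/67) - 7*(-1/15)*(-1/227) = -230/67 + (7/15)*(-1/227) = -230/67 - 7/3405 = -783619/228135 ≈ -3.4349)
√(-484 + K) = √(-484 - 783619/228135) = √(-111200959/228135) = I*√25368830781465/228135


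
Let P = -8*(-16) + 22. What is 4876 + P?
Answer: 5026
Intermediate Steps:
P = 150 (P = 128 + 22 = 150)
4876 + P = 4876 + 150 = 5026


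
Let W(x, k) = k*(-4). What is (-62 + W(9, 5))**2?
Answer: 6724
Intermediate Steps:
W(x, k) = -4*k
(-62 + W(9, 5))**2 = (-62 - 4*5)**2 = (-62 - 20)**2 = (-82)**2 = 6724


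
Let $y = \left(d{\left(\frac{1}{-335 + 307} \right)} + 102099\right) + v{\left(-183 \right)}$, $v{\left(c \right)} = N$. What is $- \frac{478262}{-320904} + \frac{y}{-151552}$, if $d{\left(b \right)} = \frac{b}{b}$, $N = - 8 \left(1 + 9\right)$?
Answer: $\frac{1241966767}{1519801344} \approx 0.81719$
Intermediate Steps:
$N = -80$ ($N = \left(-8\right) 10 = -80$)
$d{\left(b \right)} = 1$
$v{\left(c \right)} = -80$
$y = 102020$ ($y = \left(1 + 102099\right) - 80 = 102100 - 80 = 102020$)
$- \frac{478262}{-320904} + \frac{y}{-151552} = - \frac{478262}{-320904} + \frac{102020}{-151552} = \left(-478262\right) \left(- \frac{1}{320904}\right) + 102020 \left(- \frac{1}{151552}\right) = \frac{239131}{160452} - \frac{25505}{37888} = \frac{1241966767}{1519801344}$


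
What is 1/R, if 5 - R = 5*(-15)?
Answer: 1/80 ≈ 0.012500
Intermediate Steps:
R = 80 (R = 5 - 5*(-15) = 5 - 1*(-75) = 5 + 75 = 80)
1/R = 1/80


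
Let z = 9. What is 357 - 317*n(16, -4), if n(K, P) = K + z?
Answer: -7568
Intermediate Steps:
n(K, P) = 9 + K (n(K, P) = K + 9 = 9 + K)
357 - 317*n(16, -4) = 357 - 317*(9 + 16) = 357 - 317*25 = 357 - 7925 = -7568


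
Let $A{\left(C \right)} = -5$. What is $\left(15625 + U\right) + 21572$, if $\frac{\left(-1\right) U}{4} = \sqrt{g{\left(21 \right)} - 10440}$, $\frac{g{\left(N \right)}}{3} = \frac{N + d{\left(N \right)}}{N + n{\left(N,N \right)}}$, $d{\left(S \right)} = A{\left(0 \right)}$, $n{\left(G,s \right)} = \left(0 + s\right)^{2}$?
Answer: $37197 - \frac{16 i \sqrt{3868634}}{77} \approx 37197.0 - 408.7 i$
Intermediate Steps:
$n{\left(G,s \right)} = s^{2}$
$d{\left(S \right)} = -5$
$g{\left(N \right)} = \frac{3 \left(-5 + N\right)}{N + N^{2}}$ ($g{\left(N \right)} = 3 \frac{N - 5}{N + N^{2}} = 3 \frac{-5 + N}{N + N^{2}} = \frac{3 \left(-5 + N\right)}{N + N^{2}}$)
$U = - \frac{16 i \sqrt{3868634}}{77}$ ($U = - 4 \sqrt{\frac{3 \left(-5 + 21\right)}{21 \left(1 + 21\right)} - 10440} = - 4 \sqrt{3 \cdot \frac{1}{21} \cdot \frac{1}{22} \cdot 16 - 10440} = - 4 \sqrt{\frac{8}{77} - 10440} = - 4 \sqrt{- \frac{803872}{77}} = - 4 \frac{4 i \sqrt{3868634}}{77} = - \frac{16 i \sqrt{3868634}}{77} \approx - 408.7 i$)
$\left(15625 + U\right) + 21572 = \left(15625 - \frac{16 i \sqrt{3868634}}{77}\right) + 21572 = 37197 - \frac{16 i \sqrt{3868634}}{77}$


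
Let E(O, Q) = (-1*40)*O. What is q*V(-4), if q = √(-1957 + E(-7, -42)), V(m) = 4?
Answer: 4*I*√1677 ≈ 163.8*I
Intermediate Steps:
E(O, Q) = -40*O
q = I*√1677 (q = √(-1957 - 40*(-7)) = √(-1957 + 280) = √(-1677) = I*√1677 ≈ 40.951*I)
q*V(-4) = (I*√1677)*4 = 4*I*√1677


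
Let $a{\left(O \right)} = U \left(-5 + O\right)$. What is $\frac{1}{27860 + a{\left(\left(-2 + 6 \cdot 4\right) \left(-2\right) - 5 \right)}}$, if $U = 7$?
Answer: $\frac{1}{27482} \approx 3.6387 \cdot 10^{-5}$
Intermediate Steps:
$a{\left(O \right)} = -35 + 7 O$ ($a{\left(O \right)} = 7 \left(-5 + O\right) = -35 + 7 O$)
$\frac{1}{27860 + a{\left(\left(-2 + 6 \cdot 4\right) \left(-2\right) - 5 \right)}} = \frac{1}{27860 + \left(-35 + 7 \left(\left(-2 + 6 \cdot 4\right) \left(-2\right) - 5\right)\right)} = \frac{1}{27860 + \left(-35 + 7 \left(\left(-2 + 24\right) \left(-2\right) - 5\right)\right)} = \frac{1}{27860 + \left(-35 + 7 \left(22 \left(-2\right) - 5\right)\right)} = \frac{1}{27860 + \left(-35 + 7 \left(-44 - 5\right)\right)} = \frac{1}{27860 + \left(-35 + 7 \left(-49\right)\right)} = \frac{1}{27860 - 378} = \frac{1}{27482}$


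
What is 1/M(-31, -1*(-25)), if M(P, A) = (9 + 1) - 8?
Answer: ½ ≈ 0.50000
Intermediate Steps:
M(P, A) = 2 (M(P, A) = 10 - 8 = 2)
1/M(-31, -1*(-25)) = 1/2 = ½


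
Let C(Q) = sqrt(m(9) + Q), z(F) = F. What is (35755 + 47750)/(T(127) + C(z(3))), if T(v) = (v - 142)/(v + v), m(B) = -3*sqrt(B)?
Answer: -106051350/129107 - 1795802860*I*sqrt(6)/129107 ≈ -821.42 - 34071.0*I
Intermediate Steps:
C(Q) = sqrt(-9 + Q) (C(Q) = sqrt(-3*sqrt(9) + Q) = sqrt(-3*3 + Q) = sqrt(-9 + Q))
T(v) = (-142 + v)/(2*v) (T(v) = (-142 + v)/((2*v)) = (-142 + v)*(1/(2*v)) = (-142 + v)/(2*v))
(35755 + 47750)/(T(127) + C(z(3))) = (35755 + 47750)/((1/2)*(-142 + 127)/127 + sqrt(-9 + 3)) = 83505/((1/2)*(1/127)*(-15) + sqrt(-6)) = 83505/(-15/254 + I*sqrt(6))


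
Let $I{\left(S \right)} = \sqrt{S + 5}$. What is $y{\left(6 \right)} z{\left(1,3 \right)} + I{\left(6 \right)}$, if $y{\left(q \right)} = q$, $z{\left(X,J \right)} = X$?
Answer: $6 + \sqrt{11} \approx 9.3166$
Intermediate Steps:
$I{\left(S \right)} = \sqrt{5 + S}$
$y{\left(6 \right)} z{\left(1,3 \right)} + I{\left(6 \right)} = 6 \cdot 1 + \sqrt{5 + 6} = 6 + \sqrt{11}$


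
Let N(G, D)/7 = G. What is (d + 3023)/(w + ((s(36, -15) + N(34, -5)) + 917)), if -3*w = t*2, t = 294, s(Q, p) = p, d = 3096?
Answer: 6119/944 ≈ 6.4820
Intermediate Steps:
N(G, D) = 7*G
w = -196 (w = -98*2 = -⅓*588 = -196)
(d + 3023)/(w + ((s(36, -15) + N(34, -5)) + 917)) = (3096 + 3023)/(-196 + ((-15 + 7*34) + 917)) = 6119/(-196 + ((-15 + 238) + 917)) = 6119/(-196 + (223 + 917)) = 6119/(-196 + 1140) = 6119/944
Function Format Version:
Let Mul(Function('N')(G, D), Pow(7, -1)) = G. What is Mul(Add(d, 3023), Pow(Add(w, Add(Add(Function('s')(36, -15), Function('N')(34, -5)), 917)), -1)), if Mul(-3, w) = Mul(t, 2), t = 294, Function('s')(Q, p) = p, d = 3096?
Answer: Rational(6119, 944) ≈ 6.4820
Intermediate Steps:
Function('N')(G, D) = Mul(7, G)
w = -196 (w = Mul(Rational(-1, 3), Mul(294, 2)) = Mul(Rational(-1, 3), 588) = -196)
Mul(Add(d, 3023), Pow(Add(w, Add(Add(Function('s')(36, -15), Function('N')(34, -5)), 917)), -1)) = Mul(Add(3096, 3023), Pow(Add(-196, Add(Add(-15, Mul(7, 34)), 917)), -1)) = Mul(6119, Pow(Add(-196, Add(Add(-15, 238), 917)), -1)) = Mul(6119, Pow(Add(-196, Add(223, 917)), -1)) = Mul(6119, Pow(Add(-196, 1140), -1)) = Mul(6119, Pow(944, -1)) = Mul(6119, Rational(1, 944)) = Rational(6119, 944)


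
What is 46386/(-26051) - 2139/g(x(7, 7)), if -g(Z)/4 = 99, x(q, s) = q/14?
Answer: 12451411/3438732 ≈ 3.6209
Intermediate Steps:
x(q, s) = q/14 (x(q, s) = q*(1/14) = q/14)
g(Z) = -396 (g(Z) = -4*99 = -396)
46386/(-26051) - 2139/g(x(7, 7)) = 46386/(-26051) - 2139/(-396) = 46386*(-1/26051) - 2139*(-1/396) = -46386/26051 + 713/132 = 12451411/3438732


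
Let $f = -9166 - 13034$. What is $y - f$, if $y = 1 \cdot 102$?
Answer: $22302$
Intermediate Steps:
$f = -22200$
$y = 102$
$y - f = 102 - -22200 = 102 + 22200 = 22302$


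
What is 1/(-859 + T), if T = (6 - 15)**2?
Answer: -1/778 ≈ -0.0012853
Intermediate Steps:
T = 81 (T = (-9)**2 = 81)
1/(-859 + T) = 1/(-859 + 81) = 1/(-778) = -1/778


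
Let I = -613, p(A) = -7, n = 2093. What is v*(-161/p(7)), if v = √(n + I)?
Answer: 46*√370 ≈ 884.83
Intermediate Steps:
v = 2*√370 (v = √(2093 - 613) = √1480 = 2*√370 ≈ 38.471)
v*(-161/p(7)) = (2*√370)*(-161/(-7)) = (2*√370)*(-161*(-⅐)) = (2*√370)*23 = 46*√370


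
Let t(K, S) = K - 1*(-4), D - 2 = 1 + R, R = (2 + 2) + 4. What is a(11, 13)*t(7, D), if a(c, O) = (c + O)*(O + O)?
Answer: 6864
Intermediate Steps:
R = 8 (R = 4 + 4 = 8)
D = 11 (D = 2 + (1 + 8) = 2 + 9 = 11)
a(c, O) = 2*O*(O + c) (a(c, O) = (O + c)*(2*O) = 2*O*(O + c))
t(K, S) = 4 + K (t(K, S) = K + 4 = 4 + K)
a(11, 13)*t(7, D) = (2*13*(13 + 11))*(4 + 7) = (2*13*24)*11 = 624*11 = 6864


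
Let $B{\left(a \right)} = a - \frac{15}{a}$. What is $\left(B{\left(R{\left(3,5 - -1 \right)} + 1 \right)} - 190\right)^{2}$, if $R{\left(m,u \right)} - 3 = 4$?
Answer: $\frac{2163841}{64} \approx 33810.0$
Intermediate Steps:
$R{\left(m,u \right)} = 7$ ($R{\left(m,u \right)} = 3 + 4 = 7$)
$\left(B{\left(R{\left(3,5 - -1 \right)} + 1 \right)} - 190\right)^{2} = \left(\left(\left(7 + 1\right) - \frac{15}{7 + 1}\right) - 190\right)^{2} = \left(\left(8 - \frac{15}{8}\right) - 190\right)^{2} = \left(\frac{49}{8} - 190\right)^{2} = \left(- \frac{1471}{8}\right)^{2} = \frac{2163841}{64}$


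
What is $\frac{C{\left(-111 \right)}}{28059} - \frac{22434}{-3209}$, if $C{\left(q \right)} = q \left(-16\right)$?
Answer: $\frac{211724930}{30013777} \approx 7.0543$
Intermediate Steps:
$C{\left(q \right)} = - 16 q$
$\frac{C{\left(-111 \right)}}{28059} - \frac{22434}{-3209} = \frac{\left(-16\right) \left(-111\right)}{28059} - \frac{22434}{-3209} = 1776 \cdot \frac{1}{28059} - - \frac{22434}{3209} = \frac{592}{9353} + \frac{22434}{3209} = \frac{211724930}{30013777}$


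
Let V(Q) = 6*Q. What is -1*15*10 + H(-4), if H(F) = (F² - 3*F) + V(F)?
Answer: -146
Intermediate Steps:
H(F) = F² + 3*F (H(F) = (F² - 3*F) + 6*F = F² + 3*F)
-1*15*10 + H(-4) = -1*15*10 - 4*(3 - 4) = -15*10 - 4*(-1) = -150 + 4 = -146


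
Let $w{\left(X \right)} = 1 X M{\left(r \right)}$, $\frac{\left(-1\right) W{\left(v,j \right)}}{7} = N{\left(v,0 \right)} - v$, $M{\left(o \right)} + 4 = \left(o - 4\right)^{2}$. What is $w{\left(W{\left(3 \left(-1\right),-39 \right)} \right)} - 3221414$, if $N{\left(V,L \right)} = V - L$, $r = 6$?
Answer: $-3221414$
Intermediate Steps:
$M{\left(o \right)} = -4 + \left(-4 + o\right)^{2}$ ($M{\left(o \right)} = -4 + \left(o - 4\right)^{2} = -4 + \left(-4 + o\right)^{2}$)
$W{\left(v,j \right)} = 0$ ($W{\left(v,j \right)} = - 7 \left(\left(v - 0\right) - v\right) = - 7 \left(\left(v + 0\right) - v\right) = - 7 \left(v - v\right) = \left(-7\right) 0 = 0$)
$w{\left(X \right)} = 0$ ($w{\left(X \right)} = 1 X \left(-4 + \left(-4 + 6\right)^{2}\right) = X \left(-4 + 2^{2}\right) = X \left(-4 + 4\right) = X 0 = 0$)
$w{\left(W{\left(3 \left(-1\right),-39 \right)} \right)} - 3221414 = 0 - 3221414 = -3221414$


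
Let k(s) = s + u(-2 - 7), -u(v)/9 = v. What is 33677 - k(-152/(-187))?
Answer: 6282300/187 ≈ 33595.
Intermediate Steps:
u(v) = -9*v
k(s) = 81 + s (k(s) = s - 9*(-2 - 7) = s - 9*(-9) = s + 81 = 81 + s)
33677 - k(-152/(-187)) = 33677 - (81 - 152/(-187)) = 33677 - (81 - 152*(-1/187)) = 33677 - (81 + 152/187) = 33677 - 1*15299/187 = 33677 - 15299/187 = 6282300/187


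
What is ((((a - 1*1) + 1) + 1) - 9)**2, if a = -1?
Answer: 81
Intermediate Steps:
((((a - 1*1) + 1) + 1) - 9)**2 = ((((-1 - 1*1) + 1) + 1) - 9)**2 = ((((-1 - 1) + 1) + 1) - 9)**2 = (((-2 + 1) + 1) - 9)**2 = ((-1 + 1) - 9)**2 = (0 - 9)**2 = (-9)**2 = 81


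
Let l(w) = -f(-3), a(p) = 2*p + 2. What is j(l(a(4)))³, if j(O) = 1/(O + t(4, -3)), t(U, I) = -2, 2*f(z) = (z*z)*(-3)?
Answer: 8/12167 ≈ 0.00065752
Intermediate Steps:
a(p) = 2 + 2*p
f(z) = -3*z²/2 (f(z) = ((z*z)*(-3))/2 = (z²*(-3))/2 = (-3*z²)/2 = -3*z²/2)
l(w) = 27/2 (l(w) = -(-3)*(-3)²/2 = -(-3)*9/2 = -1*(-27/2) = 27/2)
j(O) = 1/(-2 + O) (j(O) = 1/(O - 2) = 1/(-2 + O))
j(l(a(4)))³ = (1/(-2 + 27/2))³ = (1/(23/2))³ = (2/23)³ = 8/12167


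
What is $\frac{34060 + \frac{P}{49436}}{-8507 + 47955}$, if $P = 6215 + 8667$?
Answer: $\frac{841902521}{975075664} \approx 0.86342$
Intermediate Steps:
$P = 14882$
$\frac{34060 + \frac{P}{49436}}{-8507 + 47955} = \frac{34060 + \frac{14882}{49436}}{-8507 + 47955} = \frac{34060 + 14882 \cdot \frac{1}{49436}}{39448} = \left(34060 + \frac{7441}{24718}\right) \frac{1}{39448} = \frac{841902521}{24718} \cdot \frac{1}{39448} = \frac{841902521}{975075664}$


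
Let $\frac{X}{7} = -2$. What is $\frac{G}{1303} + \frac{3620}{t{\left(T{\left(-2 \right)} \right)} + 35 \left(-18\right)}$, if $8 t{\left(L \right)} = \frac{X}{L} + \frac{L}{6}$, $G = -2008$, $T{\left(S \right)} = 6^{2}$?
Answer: $- \frac{861190792}{118076557} \approx -7.2935$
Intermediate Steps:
$X = -14$ ($X = 7 \left(-2\right) = -14$)
$T{\left(S \right)} = 36$
$t{\left(L \right)} = - \frac{7}{4 L} + \frac{L}{48}$ ($t{\left(L \right)} = \frac{- \frac{14}{L} + \frac{L}{6}}{8} = - \frac{7}{4 L} + \frac{L}{48}$)
$\frac{G}{1303} + \frac{3620}{t{\left(T{\left(-2 \right)} \right)} + 35 \left(-18\right)} = - \frac{2008}{1303} + \frac{3620}{\frac{-84 + 36^{2}}{48 \cdot 36} + 35 \left(-18\right)} = \left(-2008\right) \frac{1}{1303} + \frac{3620}{\frac{1}{48} \cdot \frac{1}{36} \left(-84 + 1296\right) - 630} = - \frac{2008}{1303} + \frac{3620}{\frac{1}{48} \cdot \frac{1}{36} \cdot 1212 - 630} = - \frac{2008}{1303} + \frac{3620}{\frac{101}{144} - 630} = - \frac{2008}{1303} + \frac{3620}{- \frac{90619}{144}} = - \frac{2008}{1303} + 3620 \left(- \frac{144}{90619}\right) = - \frac{2008}{1303} - \frac{521280}{90619} = - \frac{861190792}{118076557}$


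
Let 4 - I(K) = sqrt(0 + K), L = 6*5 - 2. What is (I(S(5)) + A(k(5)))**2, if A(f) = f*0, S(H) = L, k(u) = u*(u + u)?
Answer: 44 - 16*sqrt(7) ≈ 1.6680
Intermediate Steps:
k(u) = 2*u**2 (k(u) = u*(2*u) = 2*u**2)
L = 28 (L = 30 - 2 = 28)
S(H) = 28
A(f) = 0
I(K) = 4 - sqrt(K) (I(K) = 4 - sqrt(0 + K) = 4 - sqrt(K))
(I(S(5)) + A(k(5)))**2 = ((4 - sqrt(28)) + 0)**2 = ((4 - 2*sqrt(7)) + 0)**2 = (4 - 2*sqrt(7))**2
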